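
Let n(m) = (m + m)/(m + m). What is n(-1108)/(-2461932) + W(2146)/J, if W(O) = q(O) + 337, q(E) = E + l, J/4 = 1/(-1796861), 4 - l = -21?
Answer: -2773690996348405/2461932 ≈ -1.1266e+9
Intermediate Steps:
l = 25 (l = 4 - 1*(-21) = 4 + 21 = 25)
J = -4/1796861 (J = 4/(-1796861) = 4*(-1/1796861) = -4/1796861 ≈ -2.2261e-6)
q(E) = 25 + E (q(E) = E + 25 = 25 + E)
n(m) = 1 (n(m) = (2*m)/((2*m)) = (2*m)*(1/(2*m)) = 1)
W(O) = 362 + O (W(O) = (25 + O) + 337 = 362 + O)
n(-1108)/(-2461932) + W(2146)/J = 1/(-2461932) + (362 + 2146)/(-4/1796861) = 1*(-1/2461932) + 2508*(-1796861/4) = -1/2461932 - 1126631847 = -2773690996348405/2461932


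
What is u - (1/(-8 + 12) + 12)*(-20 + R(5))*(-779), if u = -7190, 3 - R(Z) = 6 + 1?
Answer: -236216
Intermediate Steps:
R(Z) = -4 (R(Z) = 3 - (6 + 1) = 3 - 1*7 = 3 - 7 = -4)
u - (1/(-8 + 12) + 12)*(-20 + R(5))*(-779) = -7190 - (1/(-8 + 12) + 12)*(-20 - 4)*(-779) = -7190 - (1/4 + 12)*(-24)*(-779) = -7190 - (49/4)*(-24)*(-779) = -7190 - (-294)*(-779) = -7190 - 1*229026 = -7190 - 229026 = -236216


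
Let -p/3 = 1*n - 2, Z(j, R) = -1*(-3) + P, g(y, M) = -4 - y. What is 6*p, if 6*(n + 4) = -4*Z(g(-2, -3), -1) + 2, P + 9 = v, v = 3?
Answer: 66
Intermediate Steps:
P = -6 (P = -9 + 3 = -6)
Z(j, R) = -3 (Z(j, R) = -1*(-3) - 6 = 3 - 6 = -3)
n = -5/3 (n = -4 + (-4*(-3) + 2)/6 = -4 + (12 + 2)/6 = -4 + (1/6)*14 = -4 + 7/3 = -5/3 ≈ -1.6667)
p = 11 (p = -3*(1*(-5/3) - 2) = -3*(-5/3 - 2) = -3*(-11/3) = 11)
6*p = 6*11 = 66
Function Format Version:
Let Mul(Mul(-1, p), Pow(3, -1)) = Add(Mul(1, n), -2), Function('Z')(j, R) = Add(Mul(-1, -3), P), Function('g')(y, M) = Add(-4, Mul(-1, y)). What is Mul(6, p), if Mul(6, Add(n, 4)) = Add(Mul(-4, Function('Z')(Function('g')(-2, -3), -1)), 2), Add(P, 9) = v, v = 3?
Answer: 66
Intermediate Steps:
P = -6 (P = Add(-9, 3) = -6)
Function('Z')(j, R) = -3 (Function('Z')(j, R) = Add(Mul(-1, -3), -6) = Add(3, -6) = -3)
n = Rational(-5, 3) (n = Add(-4, Mul(Rational(1, 6), Add(Mul(-4, -3), 2))) = Add(-4, Mul(Rational(1, 6), Add(12, 2))) = Add(-4, Mul(Rational(1, 6), 14)) = Add(-4, Rational(7, 3)) = Rational(-5, 3) ≈ -1.6667)
p = 11 (p = Mul(-3, Add(Mul(1, Rational(-5, 3)), -2)) = Mul(-3, Add(Rational(-5, 3), -2)) = Mul(-3, Rational(-11, 3)) = 11)
Mul(6, p) = Mul(6, 11) = 66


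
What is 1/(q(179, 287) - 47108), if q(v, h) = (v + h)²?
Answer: 1/170048 ≈ 5.8807e-6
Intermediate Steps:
q(v, h) = (h + v)²
1/(q(179, 287) - 47108) = 1/((287 + 179)² - 47108) = 1/(466² - 47108) = 1/(217156 - 47108) = 1/170048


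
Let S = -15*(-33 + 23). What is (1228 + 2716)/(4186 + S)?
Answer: 493/542 ≈ 0.90959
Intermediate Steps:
S = 150 (S = -15*(-10) = 150)
(1228 + 2716)/(4186 + S) = (1228 + 2716)/(4186 + 150) = 3944/4336 = 3944*(1/4336) = 493/542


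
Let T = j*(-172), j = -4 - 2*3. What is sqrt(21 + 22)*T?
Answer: 1720*sqrt(43) ≈ 11279.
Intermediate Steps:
j = -10 (j = -4 - 6 = -10)
T = 1720 (T = -10*(-172) = 1720)
sqrt(21 + 22)*T = sqrt(21 + 22)*1720 = sqrt(43)*1720 = 1720*sqrt(43)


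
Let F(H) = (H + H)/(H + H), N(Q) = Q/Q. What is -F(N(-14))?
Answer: -1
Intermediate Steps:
N(Q) = 1
F(H) = 1 (F(H) = (2*H)/((2*H)) = (2*H)*(1/(2*H)) = 1)
-F(N(-14)) = -1*1 = -1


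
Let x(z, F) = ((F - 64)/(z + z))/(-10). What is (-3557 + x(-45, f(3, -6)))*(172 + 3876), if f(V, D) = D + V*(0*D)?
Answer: -647957288/45 ≈ -1.4399e+7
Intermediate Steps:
f(V, D) = D (f(V, D) = D + V*0 = D + 0 = D)
x(z, F) = -(-64 + F)/(20*z) (x(z, F) = ((-64 + F)/((2*z)))*(-⅒) = ((-64 + F)*(1/(2*z)))*(-⅒) = ((-64 + F)/(2*z))*(-⅒) = -(-64 + F)/(20*z))
(-3557 + x(-45, f(3, -6)))*(172 + 3876) = (-3557 + (1/20)*(64 - 1*(-6))/(-45))*(172 + 3876) = (-3557 + (1/20)*(-1/45)*(64 + 6))*4048 = (-3557 + (1/20)*(-1/45)*70)*4048 = (-3557 - 7/90)*4048 = -320137/90*4048 = -647957288/45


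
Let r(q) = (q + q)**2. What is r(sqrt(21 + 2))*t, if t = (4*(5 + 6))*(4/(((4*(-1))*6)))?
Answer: -2024/3 ≈ -674.67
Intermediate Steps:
r(q) = 4*q**2 (r(q) = (2*q)**2 = 4*q**2)
t = -22/3 (t = (4*11)*(4/((-4*6))) = 44*(4/(-24)) = 44*(4*(-1/24)) = 44*(-1/6) = -22/3 ≈ -7.3333)
r(sqrt(21 + 2))*t = (4*(sqrt(21 + 2))**2)*(-22/3) = (4*(sqrt(23))**2)*(-22/3) = (4*23)*(-22/3) = 92*(-22/3) = -2024/3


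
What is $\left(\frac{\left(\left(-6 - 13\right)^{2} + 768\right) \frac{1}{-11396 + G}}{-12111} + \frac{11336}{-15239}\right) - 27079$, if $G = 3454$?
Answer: $- \frac{39692724354478123}{1465771779318} \approx -27080.0$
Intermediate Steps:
$\left(\frac{\left(\left(-6 - 13\right)^{2} + 768\right) \frac{1}{-11396 + G}}{-12111} + \frac{11336}{-15239}\right) - 27079 = \left(\frac{\left(\left(-6 - 13\right)^{2} + 768\right) \frac{1}{-11396 + 3454}}{-12111} + \frac{11336}{-15239}\right) - 27079 = \left(\frac{\left(-6 - 13\right)^{2} + 768}{-7942} \left(- \frac{1}{12111}\right) + 11336 \left(- \frac{1}{15239}\right)\right) - 27079 = \left(\left(\left(-19\right)^{2} + 768\right) \left(- \frac{1}{7942}\right) \left(- \frac{1}{12111}\right) - \frac{11336}{15239}\right) - 27079 = \left(\left(361 + 768\right) \left(- \frac{1}{7942}\right) \left(- \frac{1}{12111}\right) - \frac{11336}{15239}\right) - 27079 = \left(1129 \left(- \frac{1}{7942}\right) \left(- \frac{1}{12111}\right) - \frac{11336}{15239}\right) - 27079 = \left(\left(- \frac{1129}{7942}\right) \left(- \frac{1}{12111}\right) - \frac{11336}{15239}\right) - 27079 = \left(\frac{1129}{96185562} - \frac{11336}{15239}\right) - 27079 = - \frac{1090342326001}{1465771779318} - 27079 = - \frac{39692724354478123}{1465771779318}$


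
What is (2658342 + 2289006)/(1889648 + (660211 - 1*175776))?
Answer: 1649116/791361 ≈ 2.0839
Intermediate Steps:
(2658342 + 2289006)/(1889648 + (660211 - 1*175776)) = 4947348/(1889648 + (660211 - 175776)) = 4947348/(1889648 + 484435) = 4947348/2374083 = 4947348*(1/2374083) = 1649116/791361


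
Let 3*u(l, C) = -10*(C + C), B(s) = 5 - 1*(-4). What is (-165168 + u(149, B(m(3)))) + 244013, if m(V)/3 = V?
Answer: 78785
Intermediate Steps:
m(V) = 3*V
B(s) = 9 (B(s) = 5 + 4 = 9)
u(l, C) = -20*C/3 (u(l, C) = (-10*(C + C))/3 = (-20*C)/3 = -20*C/3)
(-165168 + u(149, B(m(3)))) + 244013 = (-165168 - 20/3*9) + 244013 = (-165168 - 60) + 244013 = -165228 + 244013 = 78785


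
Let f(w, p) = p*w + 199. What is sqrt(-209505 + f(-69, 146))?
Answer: 2*I*sqrt(54845) ≈ 468.38*I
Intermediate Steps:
f(w, p) = 199 + p*w
sqrt(-209505 + f(-69, 146)) = sqrt(-209505 + (199 + 146*(-69))) = sqrt(-209505 + (199 - 10074)) = sqrt(-209505 - 9875) = sqrt(-219380) = 2*I*sqrt(54845)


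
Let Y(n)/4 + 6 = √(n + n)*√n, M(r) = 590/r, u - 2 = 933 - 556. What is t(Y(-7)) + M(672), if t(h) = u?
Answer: 127639/336 ≈ 379.88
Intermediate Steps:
u = 379 (u = 2 + (933 - 556) = 2 + 377 = 379)
Y(n) = -24 + 4*n*√2 (Y(n) = -24 + 4*(√(n + n)*√n) = -24 + 4*(√(2*n)*√n) = -24 + 4*((√2*√n)*√n) = -24 + 4*(n*√2) = -24 + 4*n*√2)
t(h) = 379
t(Y(-7)) + M(672) = 379 + 590/672 = 379 + 590*(1/672) = 379 + 295/336 = 127639/336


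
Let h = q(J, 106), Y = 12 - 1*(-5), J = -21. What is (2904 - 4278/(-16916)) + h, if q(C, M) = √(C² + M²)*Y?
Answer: 24564171/8458 + 17*√11677 ≈ 4741.3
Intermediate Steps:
Y = 17 (Y = 12 + 5 = 17)
q(C, M) = 17*√(C² + M²) (q(C, M) = √(C² + M²)*17 = 17*√(C² + M²))
h = 17*√11677 (h = 17*√((-21)² + 106²) = 17*√(441 + 11236) = 17*√11677 ≈ 1837.0)
(2904 - 4278/(-16916)) + h = (2904 - 4278/(-16916)) + 17*√11677 = (2904 - 4278*(-1/16916)) + 17*√11677 = (2904 + 2139/8458) + 17*√11677 = 24564171/8458 + 17*√11677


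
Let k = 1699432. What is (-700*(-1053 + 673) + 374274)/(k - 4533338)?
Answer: -320137/1416953 ≈ -0.22593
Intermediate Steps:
(-700*(-1053 + 673) + 374274)/(k - 4533338) = (-700*(-1053 + 673) + 374274)/(1699432 - 4533338) = (-700*(-380) + 374274)/(-2833906) = (266000 + 374274)*(-1/2833906) = 640274*(-1/2833906) = -320137/1416953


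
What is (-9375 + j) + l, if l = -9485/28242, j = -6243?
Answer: -441093041/28242 ≈ -15618.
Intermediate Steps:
l = -9485/28242 (l = -9485*1/28242 = -9485/28242 ≈ -0.33585)
(-9375 + j) + l = (-9375 - 6243) - 9485/28242 = -15618 - 9485/28242 = -441093041/28242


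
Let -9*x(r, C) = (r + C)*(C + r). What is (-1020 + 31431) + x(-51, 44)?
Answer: 273650/9 ≈ 30406.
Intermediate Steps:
x(r, C) = -(C + r)²/9 (x(r, C) = -(r + C)*(C + r)/9 = -(C + r)*(C + r)/9 = -(C + r)²/9)
(-1020 + 31431) + x(-51, 44) = (-1020 + 31431) - (44 - 51)²/9 = 30411 - ⅑*(-7)² = 30411 - ⅑*49 = 30411 - 49/9 = 273650/9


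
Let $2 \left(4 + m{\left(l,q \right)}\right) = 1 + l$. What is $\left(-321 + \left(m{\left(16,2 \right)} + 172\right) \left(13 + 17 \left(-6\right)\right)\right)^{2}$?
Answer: $\frac{1027779481}{4} \approx 2.5694 \cdot 10^{8}$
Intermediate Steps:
$m{\left(l,q \right)} = - \frac{7}{2} + \frac{l}{2}$ ($m{\left(l,q \right)} = -4 + \frac{1 + l}{2} = -4 + \left(\frac{1}{2} + \frac{l}{2}\right) = - \frac{7}{2} + \frac{l}{2}$)
$\left(-321 + \left(m{\left(16,2 \right)} + 172\right) \left(13 + 17 \left(-6\right)\right)\right)^{2} = \left(-321 + \left(\left(- \frac{7}{2} + \frac{1}{2} \cdot 16\right) + 172\right) \left(13 + 17 \left(-6\right)\right)\right)^{2} = \left(-321 + \left(\left(- \frac{7}{2} + 8\right) + 172\right) \left(13 - 102\right)\right)^{2} = \left(-321 + \left(\frac{9}{2} + 172\right) \left(-89\right)\right)^{2} = \left(-321 + \frac{353}{2} \left(-89\right)\right)^{2} = \left(-321 - \frac{31417}{2}\right)^{2} = \left(- \frac{32059}{2}\right)^{2} = \frac{1027779481}{4}$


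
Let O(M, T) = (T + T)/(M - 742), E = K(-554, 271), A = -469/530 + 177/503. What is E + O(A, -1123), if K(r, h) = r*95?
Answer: -10417608525370/197951877 ≈ -52627.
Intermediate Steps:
K(r, h) = 95*r
A = -142097/266590 (A = -469*1/530 + 177*(1/503) = -469/530 + 177/503 = -142097/266590 ≈ -0.53302)
E = -52630 (E = 95*(-554) = -52630)
O(M, T) = 2*T/(-742 + M) (O(M, T) = (2*T)/(-742 + M) = 2*T/(-742 + M))
E + O(A, -1123) = -52630 + 2*(-1123)/(-742 - 142097/266590) = -52630 + 2*(-1123)/(-197951877/266590) = -52630 + 2*(-1123)*(-266590/197951877) = -52630 + 598761140/197951877 = -10417608525370/197951877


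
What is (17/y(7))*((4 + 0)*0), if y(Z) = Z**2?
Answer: 0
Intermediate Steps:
(17/y(7))*((4 + 0)*0) = (17/(7**2))*((4 + 0)*0) = (17/49)*(4*0) = (17*(1/49))*0 = (17/49)*0 = 0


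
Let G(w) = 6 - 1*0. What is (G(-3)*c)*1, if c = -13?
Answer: -78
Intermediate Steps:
G(w) = 6 (G(w) = 6 + 0 = 6)
(G(-3)*c)*1 = (6*(-13))*1 = -78*1 = -78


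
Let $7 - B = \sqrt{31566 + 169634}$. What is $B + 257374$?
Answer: $257381 - 20 \sqrt{503} \approx 2.5693 \cdot 10^{5}$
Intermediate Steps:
$B = 7 - 20 \sqrt{503}$ ($B = 7 - \sqrt{31566 + 169634} = 7 - \sqrt{201200} = 7 - 20 \sqrt{503} \approx -441.55$)
$B + 257374 = \left(7 - 20 \sqrt{503}\right) + 257374 = 257381 - 20 \sqrt{503}$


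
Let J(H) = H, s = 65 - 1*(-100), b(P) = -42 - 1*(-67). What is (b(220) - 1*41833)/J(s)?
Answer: -13936/55 ≈ -253.38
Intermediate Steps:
b(P) = 25 (b(P) = -42 + 67 = 25)
s = 165 (s = 65 + 100 = 165)
(b(220) - 1*41833)/J(s) = (25 - 1*41833)/165 = (25 - 41833)*(1/165) = -41808*1/165 = -13936/55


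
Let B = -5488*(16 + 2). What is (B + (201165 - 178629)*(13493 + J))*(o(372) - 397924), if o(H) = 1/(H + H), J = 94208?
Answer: -29939236412605965/31 ≈ -9.6578e+14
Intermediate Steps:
o(H) = 1/(2*H)
B = -98784 (B = -5488*18 = -98784)
(B + (201165 - 178629)*(13493 + J))*(o(372) - 397924) = (-98784 + (201165 - 178629)*(13493 + 94208))*((½)/372 - 397924) = (-98784 + 22536*107701)*((½)*(1/372) - 397924) = (-98784 + 2427149736)*(1/744 - 397924) = 2427050952*(-296055455/744) = -29939236412605965/31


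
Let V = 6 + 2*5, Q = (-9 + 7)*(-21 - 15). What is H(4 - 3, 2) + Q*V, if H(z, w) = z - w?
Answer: 1151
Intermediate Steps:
Q = 72 (Q = -2*(-36) = 72)
V = 16 (V = 6 + 10 = 16)
H(4 - 3, 2) + Q*V = ((4 - 3) - 1*2) + 72*16 = (1 - 2) + 1152 = -1 + 1152 = 1151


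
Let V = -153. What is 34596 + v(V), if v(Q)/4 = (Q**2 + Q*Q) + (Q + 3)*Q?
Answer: 313668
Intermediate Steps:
v(Q) = 8*Q**2 + 4*Q*(3 + Q) (v(Q) = 4*((Q**2 + Q*Q) + (Q + 3)*Q) = 4*((Q**2 + Q**2) + (3 + Q)*Q) = 4*(2*Q**2 + Q*(3 + Q)) = 8*Q**2 + 4*Q*(3 + Q))
34596 + v(V) = 34596 + 12*(-153)*(1 - 153) = 34596 + 12*(-153)*(-152) = 34596 + 279072 = 313668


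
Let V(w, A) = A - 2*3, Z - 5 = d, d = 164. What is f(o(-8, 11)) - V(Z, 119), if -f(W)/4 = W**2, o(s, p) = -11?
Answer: -597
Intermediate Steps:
f(W) = -4*W**2
Z = 169 (Z = 5 + 164 = 169)
V(w, A) = -6 + A (V(w, A) = A - 6 = -6 + A)
f(o(-8, 11)) - V(Z, 119) = -4*(-11)**2 - (-6 + 119) = -4*121 - 1*113 = -484 - 113 = -597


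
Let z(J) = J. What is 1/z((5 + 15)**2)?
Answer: 1/400 ≈ 0.0025000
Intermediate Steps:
1/z((5 + 15)**2) = 1/((5 + 15)**2) = 1/(20**2) = 1/400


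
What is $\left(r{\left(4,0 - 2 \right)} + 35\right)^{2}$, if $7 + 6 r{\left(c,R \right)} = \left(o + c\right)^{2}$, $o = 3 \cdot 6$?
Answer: $\frac{52441}{4} \approx 13110.0$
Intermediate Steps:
$o = 18$
$r{\left(c,R \right)} = - \frac{7}{6} + \frac{\left(18 + c\right)^{2}}{6}$
$\left(r{\left(4,0 - 2 \right)} + 35\right)^{2} = \left(\left(- \frac{7}{6} + \frac{\left(18 + 4\right)^{2}}{6}\right) + 35\right)^{2} = \left(\left(- \frac{7}{6} + \frac{22^{2}}{6}\right) + 35\right)^{2} = \left(\left(- \frac{7}{6} + \frac{1}{6} \cdot 484\right) + 35\right)^{2} = \left(\left(- \frac{7}{6} + \frac{242}{3}\right) + 35\right)^{2} = \left(\frac{159}{2} + 35\right)^{2} = \left(\frac{229}{2}\right)^{2} = \frac{52441}{4}$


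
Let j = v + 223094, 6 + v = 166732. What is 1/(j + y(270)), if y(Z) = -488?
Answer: 1/389332 ≈ 2.5685e-6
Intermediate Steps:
v = 166726 (v = -6 + 166732 = 166726)
j = 389820 (j = 166726 + 223094 = 389820)
1/(j + y(270)) = 1/(389820 - 488) = 1/389332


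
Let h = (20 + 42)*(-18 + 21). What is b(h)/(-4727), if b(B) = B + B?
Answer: -372/4727 ≈ -0.078697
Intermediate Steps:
h = 186 (h = 62*3 = 186)
b(B) = 2*B
b(h)/(-4727) = (2*186)/(-4727) = 372*(-1/4727) = -372/4727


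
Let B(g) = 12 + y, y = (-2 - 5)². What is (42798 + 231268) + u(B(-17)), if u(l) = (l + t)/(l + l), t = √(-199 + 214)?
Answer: 548133/2 + √15/122 ≈ 2.7407e+5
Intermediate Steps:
t = √15 ≈ 3.8730
y = 49 (y = (-7)² = 49)
B(g) = 61 (B(g) = 12 + 49 = 61)
u(l) = (l + √15)/(2*l) (u(l) = (l + √15)/(l + l) = (l + √15)/((2*l)) = (l + √15)*(1/(2*l)) = (l + √15)/(2*l))
(42798 + 231268) + u(B(-17)) = (42798 + 231268) + (½)*(61 + √15)/61 = 274066 + (½)*(1/61)*(61 + √15) = 274066 + (½ + √15/122) = 548133/2 + √15/122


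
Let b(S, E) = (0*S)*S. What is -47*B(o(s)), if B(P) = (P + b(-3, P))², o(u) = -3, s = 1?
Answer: -423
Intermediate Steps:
b(S, E) = 0 (b(S, E) = 0*S = 0)
B(P) = P² (B(P) = (P + 0)² = P²)
-47*B(o(s)) = -47*(-3)² = -47*9 = -423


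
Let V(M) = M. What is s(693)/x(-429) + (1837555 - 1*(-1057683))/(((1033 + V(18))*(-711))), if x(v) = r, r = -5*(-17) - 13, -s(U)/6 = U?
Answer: -184198243/2989044 ≈ -61.624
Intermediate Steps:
s(U) = -6*U
r = 72 (r = 85 - 13 = 72)
x(v) = 72
s(693)/x(-429) + (1837555 - 1*(-1057683))/(((1033 + V(18))*(-711))) = -6*693/72 + (1837555 - 1*(-1057683))/(((1033 + 18)*(-711))) = -4158*1/72 + (1837555 + 1057683)/((1051*(-711))) = -231/4 + 2895238/(-747261) = -231/4 + 2895238*(-1/747261) = -231/4 - 2895238/747261 = -184198243/2989044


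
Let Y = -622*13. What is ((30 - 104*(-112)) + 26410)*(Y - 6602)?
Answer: -559436544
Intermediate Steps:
Y = -8086
((30 - 104*(-112)) + 26410)*(Y - 6602) = ((30 - 104*(-112)) + 26410)*(-8086 - 6602) = ((30 + 11648) + 26410)*(-14688) = (11678 + 26410)*(-14688) = 38088*(-14688) = -559436544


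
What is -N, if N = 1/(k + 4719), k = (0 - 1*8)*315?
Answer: -1/2199 ≈ -0.00045475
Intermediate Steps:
k = -2520 (k = (0 - 8)*315 = -8*315 = -2520)
N = 1/2199 (N = 1/(-2520 + 4719) = 1/2199 ≈ 0.00045475)
-N = -1*1/2199 = -1/2199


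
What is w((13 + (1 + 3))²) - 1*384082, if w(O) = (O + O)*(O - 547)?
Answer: -533206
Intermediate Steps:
w(O) = 2*O*(-547 + O) (w(O) = (2*O)*(-547 + O) = 2*O*(-547 + O))
w((13 + (1 + 3))²) - 1*384082 = 2*(13 + (1 + 3))²*(-547 + (13 + (1 + 3))²) - 1*384082 = 2*(13 + 4)²*(-547 + (13 + 4)²) - 384082 = 2*17²*(-547 + 17²) - 384082 = 2*289*(-547 + 289) - 384082 = 2*289*(-258) - 384082 = -149124 - 384082 = -533206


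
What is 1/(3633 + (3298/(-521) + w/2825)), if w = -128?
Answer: 1471825/5337756687 ≈ 0.00027574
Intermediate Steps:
1/(3633 + (3298/(-521) + w/2825)) = 1/(3633 + (3298/(-521) - 128/2825)) = 1/(3633 + (3298*(-1/521) - 128*1/2825)) = 1/(3633 + (-3298/521 - 128/2825)) = 1/(3633 - 9383538/1471825) = 1/(5337756687/1471825) = 1471825/5337756687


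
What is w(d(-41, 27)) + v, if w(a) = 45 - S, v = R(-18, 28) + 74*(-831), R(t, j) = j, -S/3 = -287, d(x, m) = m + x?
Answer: -62282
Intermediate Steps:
S = 861 (S = -3*(-287) = 861)
v = -61466 (v = 28 + 74*(-831) = 28 - 61494 = -61466)
w(a) = -816 (w(a) = 45 - 1*861 = 45 - 861 = -816)
w(d(-41, 27)) + v = -816 - 61466 = -62282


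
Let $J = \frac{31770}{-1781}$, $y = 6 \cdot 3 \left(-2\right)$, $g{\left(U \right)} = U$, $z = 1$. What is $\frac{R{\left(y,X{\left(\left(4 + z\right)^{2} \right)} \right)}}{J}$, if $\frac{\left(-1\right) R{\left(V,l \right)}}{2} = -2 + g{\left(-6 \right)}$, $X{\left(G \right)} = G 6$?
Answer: $- \frac{14248}{15885} \approx -0.89695$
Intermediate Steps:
$X{\left(G \right)} = 6 G$
$y = -36$ ($y = 18 \left(-2\right) = -36$)
$J = - \frac{31770}{1781}$ ($J = 31770 \left(- \frac{1}{1781}\right) = - \frac{31770}{1781} \approx -17.838$)
$R{\left(V,l \right)} = 16$ ($R{\left(V,l \right)} = - 2 \left(-2 - 6\right) = \left(-2\right) \left(-8\right) = 16$)
$\frac{R{\left(y,X{\left(\left(4 + z\right)^{2} \right)} \right)}}{J} = \frac{16}{- \frac{31770}{1781}} = 16 \left(- \frac{1781}{31770}\right) = - \frac{14248}{15885}$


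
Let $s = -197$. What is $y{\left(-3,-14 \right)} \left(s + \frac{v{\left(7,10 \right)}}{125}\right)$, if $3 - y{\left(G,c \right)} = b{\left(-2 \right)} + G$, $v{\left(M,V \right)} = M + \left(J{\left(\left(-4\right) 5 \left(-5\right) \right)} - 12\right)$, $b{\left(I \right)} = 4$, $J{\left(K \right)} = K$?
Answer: $- \frac{9812}{25} \approx -392.48$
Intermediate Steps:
$v{\left(M,V \right)} = 88 + M$ ($v{\left(M,V \right)} = M - \left(12 - \left(-4\right) 5 \left(-5\right)\right) = M - -88 = M + \left(100 - 12\right) = M + 88 = 88 + M$)
$y{\left(G,c \right)} = -1 - G$ ($y{\left(G,c \right)} = 3 - \left(4 + G\right) = -1 - G$)
$y{\left(-3,-14 \right)} \left(s + \frac{v{\left(7,10 \right)}}{125}\right) = \left(-1 - -3\right) \left(-197 + \frac{88 + 7}{125}\right) = \left(-1 + 3\right) \left(-197 + 95 \cdot \frac{1}{125}\right) = 2 \left(-197 + \frac{19}{25}\right) = 2 \left(- \frac{4906}{25}\right) = - \frac{9812}{25}$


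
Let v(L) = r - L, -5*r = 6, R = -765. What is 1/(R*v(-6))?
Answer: -1/3672 ≈ -0.00027233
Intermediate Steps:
r = -6/5 (r = -1/5*6 = -6/5 ≈ -1.2000)
v(L) = -6/5 - L
1/(R*v(-6)) = 1/(-765*(-6/5 - 1*(-6))) = 1/(-765*(-6/5 + 6)) = 1/(-765*24/5) = 1/(-3672) = -1/3672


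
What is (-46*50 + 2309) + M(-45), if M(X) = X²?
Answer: 2034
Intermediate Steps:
(-46*50 + 2309) + M(-45) = (-46*50 + 2309) + (-45)² = (-2300 + 2309) + 2025 = 9 + 2025 = 2034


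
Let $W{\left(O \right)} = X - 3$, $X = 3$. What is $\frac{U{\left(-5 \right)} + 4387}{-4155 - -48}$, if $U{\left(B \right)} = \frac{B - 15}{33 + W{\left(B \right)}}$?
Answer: $- \frac{144751}{135531} \approx -1.068$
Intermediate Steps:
$W{\left(O \right)} = 0$ ($W{\left(O \right)} = 3 - 3 = 0$)
$U{\left(B \right)} = - \frac{5}{11} + \frac{B}{33}$ ($U{\left(B \right)} = \frac{B - 15}{33 + 0} = \frac{-15 + B}{33} = \left(-15 + B\right) \frac{1}{33} = - \frac{5}{11} + \frac{B}{33}$)
$\frac{U{\left(-5 \right)} + 4387}{-4155 - -48} = \frac{\left(- \frac{5}{11} + \frac{1}{33} \left(-5\right)\right) + 4387}{-4155 - -48} = \frac{\left(- \frac{5}{11} - \frac{5}{33}\right) + 4387}{-4155 + \left(49 - 1\right)} = \frac{- \frac{20}{33} + 4387}{-4155 + 48} = \frac{144751}{33 \left(-4107\right)} = \frac{144751}{33} \left(- \frac{1}{4107}\right) = - \frac{144751}{135531}$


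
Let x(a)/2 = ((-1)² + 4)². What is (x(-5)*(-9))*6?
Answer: -2700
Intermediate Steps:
x(a) = 50 (x(a) = 2*((-1)² + 4)² = 2*(1 + 4)² = 2*5² = 2*25 = 50)
(x(-5)*(-9))*6 = (50*(-9))*6 = -450*6 = -2700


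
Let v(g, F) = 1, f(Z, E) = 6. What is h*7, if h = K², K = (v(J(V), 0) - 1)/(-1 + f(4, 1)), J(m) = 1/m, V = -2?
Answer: 0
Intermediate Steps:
K = 0 (K = (1 - 1)/(-1 + 6) = 0/5 = 0*(⅕) = 0)
h = 0 (h = 0² = 0)
h*7 = 0*7 = 0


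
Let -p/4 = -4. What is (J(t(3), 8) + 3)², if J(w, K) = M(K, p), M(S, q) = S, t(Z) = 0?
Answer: 121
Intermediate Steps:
p = 16 (p = -4*(-4) = 16)
J(w, K) = K
(J(t(3), 8) + 3)² = (8 + 3)² = 11² = 121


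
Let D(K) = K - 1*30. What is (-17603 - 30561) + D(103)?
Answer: -48091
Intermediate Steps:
D(K) = -30 + K (D(K) = K - 30 = -30 + K)
(-17603 - 30561) + D(103) = (-17603 - 30561) + (-30 + 103) = -48164 + 73 = -48091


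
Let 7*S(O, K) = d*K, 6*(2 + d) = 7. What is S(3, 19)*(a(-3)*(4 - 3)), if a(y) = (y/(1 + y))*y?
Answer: 285/28 ≈ 10.179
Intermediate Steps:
d = -⅚ (d = -2 + (⅙)*7 = -2 + 7/6 = -⅚ ≈ -0.83333)
a(y) = y²/(1 + y)
S(O, K) = -5*K/42 (S(O, K) = (-5*K/6)/7 = -5*K/42)
S(3, 19)*(a(-3)*(4 - 3)) = (-5/42*19)*(((-3)²/(1 - 3))*(4 - 3)) = -95*9/(-2)/42 = -95*9*(-½)/42 = -(-285)/28 = -95/42*(-9/2) = 285/28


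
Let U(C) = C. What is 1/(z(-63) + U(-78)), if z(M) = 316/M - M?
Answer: -63/1261 ≈ -0.049960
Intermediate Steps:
z(M) = -M + 316/M
1/(z(-63) + U(-78)) = 1/((-1*(-63) + 316/(-63)) - 78) = 1/((63 + 316*(-1/63)) - 78) = 1/((63 - 316/63) - 78) = 1/(3653/63 - 78) = 1/(-1261/63) = -63/1261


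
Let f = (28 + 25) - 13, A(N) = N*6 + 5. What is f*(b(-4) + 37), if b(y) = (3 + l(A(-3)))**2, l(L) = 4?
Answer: 3440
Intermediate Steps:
A(N) = 5 + 6*N (A(N) = 6*N + 5 = 5 + 6*N)
f = 40 (f = 53 - 13 = 40)
b(y) = 49 (b(y) = (3 + 4)**2 = 7**2 = 49)
f*(b(-4) + 37) = 40*(49 + 37) = 40*86 = 3440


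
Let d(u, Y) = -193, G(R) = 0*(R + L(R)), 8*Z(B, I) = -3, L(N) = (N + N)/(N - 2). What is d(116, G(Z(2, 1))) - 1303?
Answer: -1496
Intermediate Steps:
L(N) = 2*N/(-2 + N) (L(N) = (2*N)/(-2 + N) = 2*N/(-2 + N))
Z(B, I) = -3/8 (Z(B, I) = (⅛)*(-3) = -3/8)
G(R) = 0 (G(R) = 0*(R + 2*R/(-2 + R)) = 0)
d(116, G(Z(2, 1))) - 1303 = -193 - 1303 = -1496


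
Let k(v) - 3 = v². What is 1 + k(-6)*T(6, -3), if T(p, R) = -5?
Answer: -194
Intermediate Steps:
k(v) = 3 + v²
1 + k(-6)*T(6, -3) = 1 + (3 + (-6)²)*(-5) = 1 + (3 + 36)*(-5) = 1 + 39*(-5) = 1 - 195 = -194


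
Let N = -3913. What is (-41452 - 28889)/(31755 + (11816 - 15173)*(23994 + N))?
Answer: 23447/22460054 ≈ 0.0010439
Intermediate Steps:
(-41452 - 28889)/(31755 + (11816 - 15173)*(23994 + N)) = (-41452 - 28889)/(31755 + (11816 - 15173)*(23994 - 3913)) = -70341/(31755 - 3357*20081) = -70341/(31755 - 67411917) = -70341/(-67380162) = -70341*(-1/67380162) = 23447/22460054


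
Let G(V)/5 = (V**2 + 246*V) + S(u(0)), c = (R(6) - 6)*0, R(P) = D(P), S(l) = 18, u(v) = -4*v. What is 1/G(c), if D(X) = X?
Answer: 1/90 ≈ 0.011111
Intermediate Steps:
R(P) = P
c = 0 (c = (6 - 6)*0 = 0*0 = 0)
G(V) = 90 + 5*V**2 + 1230*V (G(V) = 5*((V**2 + 246*V) + 18) = 5*(18 + V**2 + 246*V) = 90 + 5*V**2 + 1230*V)
1/G(c) = 1/(90 + 5*0**2 + 1230*0) = 1/(90 + 5*0 + 0) = 1/(90 + 0 + 0) = 1/90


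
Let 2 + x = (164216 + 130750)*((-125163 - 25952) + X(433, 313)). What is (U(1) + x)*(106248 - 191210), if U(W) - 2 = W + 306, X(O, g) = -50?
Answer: 3788331117721846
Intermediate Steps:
x = -44588535392 (x = -2 + (164216 + 130750)*((-125163 - 25952) - 50) = -2 + 294966*(-151115 - 50) = -2 + 294966*(-151165) = -2 - 44588535390 = -44588535392)
U(W) = 308 + W (U(W) = 2 + (W + 306) = 2 + (306 + W) = 308 + W)
(U(1) + x)*(106248 - 191210) = ((308 + 1) - 44588535392)*(106248 - 191210) = (309 - 44588535392)*(-84962) = -44588535083*(-84962) = 3788331117721846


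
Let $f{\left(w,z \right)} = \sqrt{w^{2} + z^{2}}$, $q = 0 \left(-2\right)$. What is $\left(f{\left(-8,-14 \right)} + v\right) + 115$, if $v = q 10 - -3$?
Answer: $118 + 2 \sqrt{65} \approx 134.12$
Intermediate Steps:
$q = 0$
$v = 3$ ($v = 0 \cdot 10 - -3 = 0 + \left(-1 + 4\right) = 0 + 3 = 3$)
$\left(f{\left(-8,-14 \right)} + v\right) + 115 = \left(\sqrt{\left(-8\right)^{2} + \left(-14\right)^{2}} + 3\right) + 115 = \left(\sqrt{64 + 196} + 3\right) + 115 = \left(\sqrt{260} + 3\right) + 115 = \left(2 \sqrt{65} + 3\right) + 115 = \left(3 + 2 \sqrt{65}\right) + 115 = 118 + 2 \sqrt{65}$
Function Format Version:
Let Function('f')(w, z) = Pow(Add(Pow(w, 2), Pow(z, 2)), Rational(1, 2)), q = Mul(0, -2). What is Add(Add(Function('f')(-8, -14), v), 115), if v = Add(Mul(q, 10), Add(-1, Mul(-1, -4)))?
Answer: Add(118, Mul(2, Pow(65, Rational(1, 2)))) ≈ 134.12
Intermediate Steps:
q = 0
v = 3 (v = Add(Mul(0, 10), Add(-1, Mul(-1, -4))) = Add(0, Add(-1, 4)) = Add(0, 3) = 3)
Add(Add(Function('f')(-8, -14), v), 115) = Add(Add(Pow(Add(Pow(-8, 2), Pow(-14, 2)), Rational(1, 2)), 3), 115) = Add(Add(Pow(Add(64, 196), Rational(1, 2)), 3), 115) = Add(Add(Pow(260, Rational(1, 2)), 3), 115) = Add(Add(Mul(2, Pow(65, Rational(1, 2))), 3), 115) = Add(Add(3, Mul(2, Pow(65, Rational(1, 2)))), 115) = Add(118, Mul(2, Pow(65, Rational(1, 2))))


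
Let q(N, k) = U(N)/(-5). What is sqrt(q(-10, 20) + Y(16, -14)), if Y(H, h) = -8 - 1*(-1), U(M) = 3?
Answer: I*sqrt(190)/5 ≈ 2.7568*I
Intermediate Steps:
Y(H, h) = -7 (Y(H, h) = -8 + 1 = -7)
q(N, k) = -3/5 (q(N, k) = 3/(-5) = 3*(-1/5) = -3/5)
sqrt(q(-10, 20) + Y(16, -14)) = sqrt(-3/5 - 7) = sqrt(-38/5) = I*sqrt(190)/5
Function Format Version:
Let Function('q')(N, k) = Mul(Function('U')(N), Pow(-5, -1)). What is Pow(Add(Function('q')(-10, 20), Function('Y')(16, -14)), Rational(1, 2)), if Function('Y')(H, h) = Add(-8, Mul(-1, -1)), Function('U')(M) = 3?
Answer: Mul(Rational(1, 5), I, Pow(190, Rational(1, 2))) ≈ Mul(2.7568, I)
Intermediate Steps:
Function('Y')(H, h) = -7 (Function('Y')(H, h) = Add(-8, 1) = -7)
Function('q')(N, k) = Rational(-3, 5) (Function('q')(N, k) = Mul(3, Pow(-5, -1)) = Mul(3, Rational(-1, 5)) = Rational(-3, 5))
Pow(Add(Function('q')(-10, 20), Function('Y')(16, -14)), Rational(1, 2)) = Pow(Add(Rational(-3, 5), -7), Rational(1, 2)) = Pow(Rational(-38, 5), Rational(1, 2)) = Mul(Rational(1, 5), I, Pow(190, Rational(1, 2)))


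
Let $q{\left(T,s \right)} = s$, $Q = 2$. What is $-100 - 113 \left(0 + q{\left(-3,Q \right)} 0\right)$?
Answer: $-100$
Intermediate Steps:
$-100 - 113 \left(0 + q{\left(-3,Q \right)} 0\right) = -100 - 113 \left(0 + 2 \cdot 0\right) = -100 - 113 \left(0 + 0\right) = -100 - 0 = -100 + 0 = -100$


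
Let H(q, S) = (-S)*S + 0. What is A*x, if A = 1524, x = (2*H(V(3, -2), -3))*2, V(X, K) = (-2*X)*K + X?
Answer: -54864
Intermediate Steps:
V(X, K) = X - 2*K*X (V(X, K) = -2*K*X + X = X - 2*K*X)
H(q, S) = -S**2 (H(q, S) = -S**2 + 0 = -S**2)
x = -36 (x = (2*(-1*(-3)**2))*2 = (2*(-1*9))*2 = (2*(-9))*2 = -18*2 = -36)
A*x = 1524*(-36) = -54864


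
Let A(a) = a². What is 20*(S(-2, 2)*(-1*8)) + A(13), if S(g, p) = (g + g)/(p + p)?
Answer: 329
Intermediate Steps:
S(g, p) = g/p (S(g, p) = (2*g)/((2*p)) = (2*g)*(1/(2*p)) = g/p)
20*(S(-2, 2)*(-1*8)) + A(13) = 20*((-2/2)*(-1*8)) + 13² = 20*(-2*½*(-8)) + 169 = 20*(-1*(-8)) + 169 = 20*8 + 169 = 160 + 169 = 329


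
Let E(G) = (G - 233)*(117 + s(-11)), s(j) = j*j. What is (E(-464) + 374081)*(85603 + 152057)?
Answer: 49479623700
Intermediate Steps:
s(j) = j²
E(G) = -55454 + 238*G (E(G) = (G - 233)*(117 + (-11)²) = (-233 + G)*(117 + 121) = (-233 + G)*238 = -55454 + 238*G)
(E(-464) + 374081)*(85603 + 152057) = ((-55454 + 238*(-464)) + 374081)*(85603 + 152057) = ((-55454 - 110432) + 374081)*237660 = (-165886 + 374081)*237660 = 208195*237660 = 49479623700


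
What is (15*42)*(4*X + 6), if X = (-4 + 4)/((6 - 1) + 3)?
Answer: 3780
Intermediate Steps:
X = 0 (X = 0/(5 + 3) = 0/8 = 0*(1/8) = 0)
(15*42)*(4*X + 6) = (15*42)*(4*0 + 6) = 630*(0 + 6) = 630*6 = 3780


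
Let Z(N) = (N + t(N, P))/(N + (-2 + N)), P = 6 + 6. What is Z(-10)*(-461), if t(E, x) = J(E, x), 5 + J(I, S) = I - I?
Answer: -6915/22 ≈ -314.32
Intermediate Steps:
P = 12
J(I, S) = -5 (J(I, S) = -5 + (I - I) = -5 + 0 = -5)
t(E, x) = -5
Z(N) = (-5 + N)/(-2 + 2*N) (Z(N) = (N - 5)/(N + (-2 + N)) = (-5 + N)/(-2 + 2*N))
Z(-10)*(-461) = ((-5 - 10)/(2*(-1 - 10)))*(-461) = ((½)*(-15)/(-11))*(-461) = ((½)*(-1/11)*(-15))*(-461) = (15/22)*(-461) = -6915/22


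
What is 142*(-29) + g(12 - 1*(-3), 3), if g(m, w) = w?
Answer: -4115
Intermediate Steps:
142*(-29) + g(12 - 1*(-3), 3) = 142*(-29) + 3 = -4118 + 3 = -4115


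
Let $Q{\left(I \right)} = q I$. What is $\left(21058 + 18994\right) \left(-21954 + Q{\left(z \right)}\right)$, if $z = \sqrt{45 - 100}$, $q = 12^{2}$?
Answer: $-879301608 + 5767488 i \sqrt{55} \approx -8.793 \cdot 10^{8} + 4.2773 \cdot 10^{7} i$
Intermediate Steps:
$q = 144$
$z = i \sqrt{55}$ ($z = \sqrt{-55} = i \sqrt{55} \approx 7.4162 i$)
$Q{\left(I \right)} = 144 I$
$\left(21058 + 18994\right) \left(-21954 + Q{\left(z \right)}\right) = \left(21058 + 18994\right) \left(-21954 + 144 i \sqrt{55}\right) = 40052 \left(-21954 + 144 i \sqrt{55}\right) = -879301608 + 5767488 i \sqrt{55}$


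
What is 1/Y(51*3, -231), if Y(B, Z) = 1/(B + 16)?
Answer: 169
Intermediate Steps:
Y(B, Z) = 1/(16 + B)
1/Y(51*3, -231) = 1/(1/(16 + 51*3)) = 1/(1/(16 + 153)) = 1/(1/169) = 169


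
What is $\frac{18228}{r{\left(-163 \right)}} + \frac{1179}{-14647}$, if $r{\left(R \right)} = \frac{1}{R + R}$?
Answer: $- \frac{87037279395}{14647} \approx -5.9423 \cdot 10^{6}$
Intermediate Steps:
$r{\left(R \right)} = \frac{1}{2 R}$
$\frac{18228}{r{\left(-163 \right)}} + \frac{1179}{-14647} = \frac{18228}{\frac{1}{2} \frac{1}{-163}} + \frac{1179}{-14647} = \frac{18228}{\frac{1}{2} \left(- \frac{1}{163}\right)} + 1179 \left(- \frac{1}{14647}\right) = \frac{18228}{- \frac{1}{326}} - \frac{1179}{14647} = 18228 \left(-326\right) - \frac{1179}{14647} = -5942328 - \frac{1179}{14647} = - \frac{87037279395}{14647}$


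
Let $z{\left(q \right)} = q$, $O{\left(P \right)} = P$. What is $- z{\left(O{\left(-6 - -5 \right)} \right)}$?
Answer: $1$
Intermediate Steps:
$- z{\left(O{\left(-6 - -5 \right)} \right)} = - (-6 - -5) = - (-6 + 5) = \left(-1\right) \left(-1\right) = 1$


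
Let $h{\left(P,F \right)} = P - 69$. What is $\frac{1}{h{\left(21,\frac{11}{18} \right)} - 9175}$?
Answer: $- \frac{1}{9223} \approx -0.00010842$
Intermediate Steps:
$h{\left(P,F \right)} = -69 + P$
$\frac{1}{h{\left(21,\frac{11}{18} \right)} - 9175} = \frac{1}{\left(-69 + 21\right) - 9175} = \frac{1}{-48 - 9175} = \frac{1}{-9223} = - \frac{1}{9223}$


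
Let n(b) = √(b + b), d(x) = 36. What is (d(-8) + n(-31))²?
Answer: (36 + I*√62)² ≈ 1234.0 + 566.93*I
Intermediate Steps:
n(b) = √2*√b (n(b) = √(2*b) = √2*√b)
(d(-8) + n(-31))² = (36 + √2*√(-31))² = (36 + √2*(I*√31))² = (36 + I*√62)²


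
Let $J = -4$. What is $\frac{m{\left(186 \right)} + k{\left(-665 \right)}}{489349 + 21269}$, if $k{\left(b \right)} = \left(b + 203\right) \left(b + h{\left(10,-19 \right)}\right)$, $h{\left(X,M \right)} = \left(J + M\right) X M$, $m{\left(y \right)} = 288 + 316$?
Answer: $- \frac{855553}{255309} \approx -3.351$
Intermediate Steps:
$m{\left(y \right)} = 604$
$h{\left(X,M \right)} = M X \left(-4 + M\right)$ ($h{\left(X,M \right)} = \left(-4 + M\right) X M = \left(-4 + M\right) M X = M X \left(-4 + M\right)$)
$k{\left(b \right)} = \left(203 + b\right) \left(4370 + b\right)$ ($k{\left(b \right)} = \left(b + 203\right) \left(b - 190 \left(-4 - 19\right)\right) = \left(203 + b\right) \left(b - 190 \left(-23\right)\right) = \left(203 + b\right) \left(b + 4370\right) = \left(203 + b\right) \left(4370 + b\right)$)
$\frac{m{\left(186 \right)} + k{\left(-665 \right)}}{489349 + 21269} = \frac{604 + \left(887110 + \left(-665\right)^{2} + 4573 \left(-665\right)\right)}{489349 + 21269} = \frac{604 + \left(887110 + 442225 - 3041045\right)}{510618} = \left(604 - 1711710\right) \frac{1}{510618} = \left(-1711106\right) \frac{1}{510618} = - \frac{855553}{255309}$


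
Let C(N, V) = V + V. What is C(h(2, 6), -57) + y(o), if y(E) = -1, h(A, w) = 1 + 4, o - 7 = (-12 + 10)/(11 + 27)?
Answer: -115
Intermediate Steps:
o = 132/19 (o = 7 + (-12 + 10)/(11 + 27) = 7 - 2/38 = 7 - 2*1/38 = 7 - 1/19 = 132/19 ≈ 6.9474)
h(A, w) = 5
C(N, V) = 2*V
C(h(2, 6), -57) + y(o) = 2*(-57) - 1 = -114 - 1 = -115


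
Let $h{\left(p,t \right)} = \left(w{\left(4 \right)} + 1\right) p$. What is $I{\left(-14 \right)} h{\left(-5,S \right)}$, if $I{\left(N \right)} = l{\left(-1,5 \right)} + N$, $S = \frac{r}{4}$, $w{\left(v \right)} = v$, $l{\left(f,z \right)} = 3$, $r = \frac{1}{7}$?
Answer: $275$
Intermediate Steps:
$r = \frac{1}{7} \approx 0.14286$
$S = \frac{1}{28}$ ($S = \frac{1}{7 \cdot 4} = \frac{1}{7} \cdot \frac{1}{4} = \frac{1}{28} \approx 0.035714$)
$I{\left(N \right)} = 3 + N$
$h{\left(p,t \right)} = 5 p$ ($h{\left(p,t \right)} = \left(4 + 1\right) p = 5 p$)
$I{\left(-14 \right)} h{\left(-5,S \right)} = \left(3 - 14\right) 5 \left(-5\right) = \left(-11\right) \left(-25\right) = 275$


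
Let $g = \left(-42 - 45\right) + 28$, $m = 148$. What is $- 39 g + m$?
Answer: $2449$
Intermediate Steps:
$g = -59$ ($g = -87 + 28 = -59$)
$- 39 g + m = \left(-39\right) \left(-59\right) + 148 = 2301 + 148 = 2449$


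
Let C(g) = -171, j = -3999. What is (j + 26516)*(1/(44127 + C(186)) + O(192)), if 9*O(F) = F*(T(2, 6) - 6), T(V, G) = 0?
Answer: -11517173249/3996 ≈ -2.8822e+6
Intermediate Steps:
O(F) = -2*F/3 (O(F) = (F*(0 - 6))/9 = (F*(-6))/9 = (-6*F)/9 = -2*F/3)
(j + 26516)*(1/(44127 + C(186)) + O(192)) = (-3999 + 26516)*(1/(44127 - 171) - 2/3*192) = 22517*(1/43956 - 128) = 22517*(-5626367/43956) = -11517173249/3996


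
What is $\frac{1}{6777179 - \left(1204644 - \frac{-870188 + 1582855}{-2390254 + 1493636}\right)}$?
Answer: $\frac{896618}{4996434473963} \approx 1.7945 \cdot 10^{-7}$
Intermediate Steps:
$\frac{1}{6777179 - \left(1204644 - \frac{-870188 + 1582855}{-2390254 + 1493636}\right)} = \frac{1}{6777179 + \left(\frac{712667}{-896618} - 1204644\right)} = \frac{1}{6777179 + \left(712667 \left(- \frac{1}{896618}\right) - 1204644\right)} = \frac{1}{6777179 - \frac{1080106206659}{896618}} = \frac{1}{\frac{4996434473963}{896618}} = \frac{896618}{4996434473963}$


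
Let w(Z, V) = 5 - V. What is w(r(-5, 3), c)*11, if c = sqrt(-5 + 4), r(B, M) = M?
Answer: 55 - 11*I ≈ 55.0 - 11.0*I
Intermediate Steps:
c = I (c = sqrt(-1) = I ≈ 1.0*I)
w(r(-5, 3), c)*11 = (5 - I)*11 = 55 - 11*I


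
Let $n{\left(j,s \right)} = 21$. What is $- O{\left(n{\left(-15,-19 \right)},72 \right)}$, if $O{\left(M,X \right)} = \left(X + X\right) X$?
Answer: $-10368$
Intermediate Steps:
$O{\left(M,X \right)} = 2 X^{2}$ ($O{\left(M,X \right)} = 2 X X = 2 X^{2}$)
$- O{\left(n{\left(-15,-19 \right)},72 \right)} = - 2 \cdot 72^{2} = - 2 \cdot 5184 = \left(-1\right) 10368 = -10368$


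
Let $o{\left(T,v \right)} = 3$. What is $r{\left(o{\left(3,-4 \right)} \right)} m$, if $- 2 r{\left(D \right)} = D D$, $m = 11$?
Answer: $- \frac{99}{2} \approx -49.5$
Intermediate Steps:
$r{\left(D \right)} = - \frac{D^{2}}{2}$ ($r{\left(D \right)} = - \frac{D D}{2} = - \frac{D^{2}}{2}$)
$r{\left(o{\left(3,-4 \right)} \right)} m = - \frac{3^{2}}{2} \cdot 11 = \left(- \frac{1}{2}\right) 9 \cdot 11 = \left(- \frac{9}{2}\right) 11 = - \frac{99}{2}$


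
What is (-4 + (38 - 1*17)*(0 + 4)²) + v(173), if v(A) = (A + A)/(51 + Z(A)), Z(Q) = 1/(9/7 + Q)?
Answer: 21081484/62227 ≈ 338.78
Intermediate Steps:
Z(Q) = 1/(9/7 + Q) (Z(Q) = 1/(9*(⅐) + Q) = 1/(9/7 + Q))
v(A) = 2*A/(51 + 7/(9 + 7*A)) (v(A) = (A + A)/(51 + 7/(9 + 7*A)) = (2*A)/(51 + 7/(9 + 7*A)) = 2*A/(51 + 7/(9 + 7*A)))
(-4 + (38 - 1*17)*(0 + 4)²) + v(173) = (-4 + (38 - 1*17)*(0 + 4)²) + 2*173*(9 + 7*173)/(466 + 357*173) = (-4 + (38 - 17)*4²) + 2*173*(9 + 1211)/(466 + 61761) = (-4 + 21*16) + 2*173*1220/62227 = (-4 + 336) + 2*173*(1/62227)*1220 = 332 + 422120/62227 = 21081484/62227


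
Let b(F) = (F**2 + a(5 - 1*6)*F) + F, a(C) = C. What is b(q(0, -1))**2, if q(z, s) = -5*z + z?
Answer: 0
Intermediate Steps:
q(z, s) = -4*z
b(F) = F**2 (b(F) = (F**2 + (5 - 1*6)*F) + F = (F**2 + (5 - 6)*F) + F = (F**2 - F) + F = F**2)
b(q(0, -1))**2 = ((-4*0)**2)**2 = (0**2)**2 = 0**2 = 0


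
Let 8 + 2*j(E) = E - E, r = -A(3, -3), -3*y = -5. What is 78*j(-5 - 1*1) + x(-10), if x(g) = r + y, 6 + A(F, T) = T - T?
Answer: -913/3 ≈ -304.33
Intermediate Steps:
y = 5/3 (y = -⅓*(-5) = 5/3 ≈ 1.6667)
A(F, T) = -6 (A(F, T) = -6 + (T - T) = -6 + 0 = -6)
r = 6 (r = -1*(-6) = 6)
x(g) = 23/3 (x(g) = 6 + 5/3 = 23/3)
j(E) = -4 (j(E) = -4 + (E - E)/2 = -4 + (½)*0 = -4 + 0 = -4)
78*j(-5 - 1*1) + x(-10) = 78*(-4) + 23/3 = -312 + 23/3 = -913/3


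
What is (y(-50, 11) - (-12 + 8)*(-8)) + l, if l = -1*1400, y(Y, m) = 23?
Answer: -1409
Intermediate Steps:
l = -1400
(y(-50, 11) - (-12 + 8)*(-8)) + l = (23 - (-12 + 8)*(-8)) - 1400 = (23 - (-4)*(-8)) - 1400 = (23 - 1*32) - 1400 = (23 - 32) - 1400 = -9 - 1400 = -1409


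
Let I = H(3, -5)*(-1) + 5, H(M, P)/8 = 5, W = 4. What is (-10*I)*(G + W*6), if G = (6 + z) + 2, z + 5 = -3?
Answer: 8400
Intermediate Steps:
z = -8 (z = -5 - 3 = -8)
G = 0 (G = (6 - 8) + 2 = -2 + 2 = 0)
H(M, P) = 40 (H(M, P) = 8*5 = 40)
I = -35 (I = 40*(-1) + 5 = -40 + 5 = -35)
(-10*I)*(G + W*6) = (-10*(-35))*(0 + 4*6) = 350*(0 + 24) = 350*24 = 8400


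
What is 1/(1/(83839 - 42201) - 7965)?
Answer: -41638/331646669 ≈ -0.00012555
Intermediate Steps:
1/(1/(83839 - 42201) - 7965) = 1/(1/41638 - 7965) = 1/(-331646669/41638) = -41638/331646669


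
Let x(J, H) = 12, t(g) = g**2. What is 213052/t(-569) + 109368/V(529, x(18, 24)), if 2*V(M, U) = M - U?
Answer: 70928333980/167384437 ≈ 423.75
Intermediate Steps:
V(M, U) = M/2 - U/2 (V(M, U) = (M - U)/2 = M/2 - U/2)
213052/t(-569) + 109368/V(529, x(18, 24)) = 213052/((-569)**2) + 109368/((1/2)*529 - 1/2*12) = 213052/323761 + 109368/(529/2 - 6) = 213052*(1/323761) + 109368/(517/2) = 213052/323761 + 109368*(2/517) = 213052/323761 + 218736/517 = 70928333980/167384437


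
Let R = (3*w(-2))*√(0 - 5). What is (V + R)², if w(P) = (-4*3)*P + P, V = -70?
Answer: -16880 - 9240*I*√5 ≈ -16880.0 - 20661.0*I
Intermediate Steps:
w(P) = -11*P (w(P) = -12*P + P = -11*P)
R = 66*I*√5 (R = (3*(-11*(-2)))*√(0 - 5) = (3*22)*√(-5) = 66*(I*√5) = 66*I*√5 ≈ 147.58*I)
(V + R)² = (-70 + 66*I*√5)²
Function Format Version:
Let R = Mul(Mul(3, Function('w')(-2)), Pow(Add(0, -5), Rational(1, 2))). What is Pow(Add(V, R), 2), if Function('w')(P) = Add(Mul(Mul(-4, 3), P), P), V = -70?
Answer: Add(-16880, Mul(-9240, I, Pow(5, Rational(1, 2)))) ≈ Add(-16880., Mul(-20661., I))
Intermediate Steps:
Function('w')(P) = Mul(-11, P) (Function('w')(P) = Add(Mul(-12, P), P) = Mul(-11, P))
R = Mul(66, I, Pow(5, Rational(1, 2))) (R = Mul(Mul(3, Mul(-11, -2)), Pow(Add(0, -5), Rational(1, 2))) = Mul(Mul(3, 22), Pow(-5, Rational(1, 2))) = Mul(66, Mul(I, Pow(5, Rational(1, 2)))) = Mul(66, I, Pow(5, Rational(1, 2))) ≈ Mul(147.58, I))
Pow(Add(V, R), 2) = Pow(Add(-70, Mul(66, I, Pow(5, Rational(1, 2)))), 2)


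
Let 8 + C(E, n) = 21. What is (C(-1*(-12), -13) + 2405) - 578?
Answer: 1840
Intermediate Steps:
C(E, n) = 13 (C(E, n) = -8 + 21 = 13)
(C(-1*(-12), -13) + 2405) - 578 = (13 + 2405) - 578 = 2418 - 578 = 1840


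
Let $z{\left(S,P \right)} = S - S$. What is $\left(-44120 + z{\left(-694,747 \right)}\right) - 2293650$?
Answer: $-2337770$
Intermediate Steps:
$z{\left(S,P \right)} = 0$
$\left(-44120 + z{\left(-694,747 \right)}\right) - 2293650 = \left(-44120 + 0\right) - 2293650 = -44120 - 2293650 = -2337770$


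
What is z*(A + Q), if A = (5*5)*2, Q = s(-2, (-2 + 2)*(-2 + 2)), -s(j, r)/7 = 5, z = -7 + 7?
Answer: 0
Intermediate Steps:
z = 0
s(j, r) = -35 (s(j, r) = -7*5 = -35)
Q = -35
A = 50 (A = 25*2 = 50)
z*(A + Q) = 0*(50 - 35) = 0*15 = 0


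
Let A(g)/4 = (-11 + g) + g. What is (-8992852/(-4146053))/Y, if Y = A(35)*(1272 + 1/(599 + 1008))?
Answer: 3612878291/500023092386335 ≈ 7.2254e-6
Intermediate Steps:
A(g) = -44 + 8*g (A(g) = 4*((-11 + g) + g) = 4*(-11 + 2*g) = -44 + 8*g)
Y = 482408780/1607 (Y = (-44 + 8*35)*(1272 + 1/(599 + 1008)) = (-44 + 280)*(1272 + 1/1607) = 236*(1272 + 1/1607) = 236*(2044105/1607) = 482408780/1607 ≈ 3.0019e+5)
(-8992852/(-4146053))/Y = (-8992852/(-4146053))/(482408780/1607) = -8992852*(-1/4146053)*(1607/482408780) = (8992852/4146053)*(1607/482408780) = 3612878291/500023092386335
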